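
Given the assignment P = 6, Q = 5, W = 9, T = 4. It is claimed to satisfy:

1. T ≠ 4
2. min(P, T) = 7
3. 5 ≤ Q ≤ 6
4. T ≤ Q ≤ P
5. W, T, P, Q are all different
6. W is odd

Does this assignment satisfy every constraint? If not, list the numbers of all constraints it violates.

Constraints 1 and 2 are violated.

1. T = 4, but 4 is required to differ — violated.
2. min(6, 4) = 4, not 7 — violated.
3. Q = 5 lies in [5, 6] — satisfied.
4. values 4 ≤ 5 ≤ 6 — satisfied.
5. values 9, 4, 6, 5 are pairwise distinct — satisfied.
6. W = 9 is odd — satisfied.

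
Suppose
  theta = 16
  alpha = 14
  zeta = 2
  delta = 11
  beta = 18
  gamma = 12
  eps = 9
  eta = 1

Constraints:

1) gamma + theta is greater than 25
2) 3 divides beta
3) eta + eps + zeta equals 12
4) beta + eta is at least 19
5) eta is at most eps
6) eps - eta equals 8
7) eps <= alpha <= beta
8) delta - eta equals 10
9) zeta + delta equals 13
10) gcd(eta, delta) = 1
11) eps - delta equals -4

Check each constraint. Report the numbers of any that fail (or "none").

Violated: 11.

1) gamma + theta = 12 + 16 = 28; 28 > 25 — holds.
2) 18 / 3 = 6, so 3 divides 18 — holds.
3) eta + eps + zeta = 1 + 9 + 2 = 12 — holds.
4) beta + eta = 18 + 1 = 19; 19 ≥ 19 — holds.
5) eta = 1, eps = 9; 1 ≤ 9 — holds.
6) eps - eta = 9 - 1 = 8 — holds.
7) values 9 <= 14 <= 18 — holds.
8) delta - eta = 11 - 1 = 10 — holds.
9) zeta + delta = 2 + 11 = 13 — holds.
10) gcd(1, 11) = 1 — holds.
11) eps - delta = 9 - 11 = -2, not -4 — fails.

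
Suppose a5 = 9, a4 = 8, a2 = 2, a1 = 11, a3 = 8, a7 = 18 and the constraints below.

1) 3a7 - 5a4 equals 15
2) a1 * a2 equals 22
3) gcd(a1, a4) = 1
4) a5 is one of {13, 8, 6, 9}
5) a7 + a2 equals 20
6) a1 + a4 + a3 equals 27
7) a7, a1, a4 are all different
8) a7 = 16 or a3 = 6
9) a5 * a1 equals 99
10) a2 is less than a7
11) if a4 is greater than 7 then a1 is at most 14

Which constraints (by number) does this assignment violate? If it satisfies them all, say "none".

The assignment fails constraints 1 and 8.

1) 3a7 - 5a4 = 3(18) - 5(8) = 14, not 15 — does not hold.
2) a1 * a2 = 11 * 2 = 22 — holds.
3) gcd(11, 8) = 1 — holds.
4) a5 = 9 is in {13, 8, 6, 9} — holds.
5) a7 + a2 = 18 + 2 = 20 — holds.
6) a1 + a4 + a3 = 11 + 8 + 8 = 27 — holds.
7) values 18, 11, 8 are pairwise distinct — holds.
8) a7 = 18 ≠ 16 and a3 = 8 ≠ 6; both disjuncts false — does not hold.
9) a5 * a1 = 9 * 11 = 99 — holds.
10) a2 = 2, a7 = 18; 2 < 18 — holds.
11) a4 = 8 > 7, so we need a1 ≤ 14; a1 = 11 ≤ 14 — holds.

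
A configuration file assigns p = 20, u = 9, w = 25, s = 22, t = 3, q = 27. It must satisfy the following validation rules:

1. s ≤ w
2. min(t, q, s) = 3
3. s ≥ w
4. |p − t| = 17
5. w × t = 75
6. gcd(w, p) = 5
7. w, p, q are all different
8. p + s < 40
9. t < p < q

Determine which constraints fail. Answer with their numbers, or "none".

Constraints 3, 8 are violated.

1. s = 22, w = 25; 22 ≤ 25 — satisfied.
2. min(3, 27, 22) = 3 — satisfied.
3. s = 22, w = 25; 22 < 25 (want ≥) — violated.
4. |20 − 3| = 17 — satisfied.
5. w × t = 25 × 3 = 75 — satisfied.
6. gcd(25, 20) = 5 — satisfied.
7. values 25, 20, 27 are pairwise distinct — satisfied.
8. p + s = 20 + 22 = 42; 42 ≥ 40, bound 40 not met — violated.
9. values 3 < 20 < 27 — satisfied.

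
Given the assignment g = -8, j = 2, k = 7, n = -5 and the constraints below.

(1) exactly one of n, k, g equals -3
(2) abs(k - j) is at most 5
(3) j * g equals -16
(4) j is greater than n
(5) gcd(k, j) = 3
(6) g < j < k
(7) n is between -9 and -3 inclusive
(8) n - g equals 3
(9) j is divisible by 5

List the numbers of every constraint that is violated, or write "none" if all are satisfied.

No — constraints 1, 5, and 9 are not satisfied.

(1) n=-5, k=7, g=-8; 0 of them equal -3, not exactly one  fails
(2) abs(7 - 2) = 5; 5 ≤ 5  holds
(3) j * g = 2 * (-8) = -16  holds
(4) j = 2, n = -5; 2 > -5  holds
(5) gcd(7, 2) = 1, not 3  fails
(6) values -8 < 2 < 7  holds
(7) n = -5 lies in [-9, -3]  holds
(8) n - g = -5 - (-8) = 3  holds
(9) 2 = 5*0 + 2, so 5 does not divide 2  fails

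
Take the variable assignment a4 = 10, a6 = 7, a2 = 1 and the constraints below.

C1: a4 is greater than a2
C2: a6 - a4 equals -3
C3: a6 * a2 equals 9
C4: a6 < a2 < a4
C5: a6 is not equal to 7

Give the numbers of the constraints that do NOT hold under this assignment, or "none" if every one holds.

C1: a4 = 10, a2 = 1; 10 > 1 — OK.
C2: a6 - a4 = 7 - 10 = -3 — OK.
C3: a6 * a2 = 7 * 1 = 7, not 9 — violated.
C4: values 7, 1, 10; a6 = 7 is not < a2 = 1 — violated.
C5: a6 = 7, but 7 is required to differ — violated.

Constraints 3, 4, and 5 are violated.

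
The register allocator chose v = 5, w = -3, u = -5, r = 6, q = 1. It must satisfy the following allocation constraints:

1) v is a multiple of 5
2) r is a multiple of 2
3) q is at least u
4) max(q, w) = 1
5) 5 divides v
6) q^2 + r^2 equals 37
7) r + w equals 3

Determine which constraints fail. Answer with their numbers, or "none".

1) 5 / 5 = 1, so 5 divides 5  true
2) 6 / 2 = 3, so 2 divides 6  true
3) q = 1, u = -5; 1 ≥ -5  true
4) max(1, -3) = 1  true
5) 5 / 5 = 1, so 5 divides 5  true
6) q^2 + r^2 = 1^2 + 6^2 = 1 + 36 = 37  true
7) r + w = 6 + (-3) = 3  true

No violations.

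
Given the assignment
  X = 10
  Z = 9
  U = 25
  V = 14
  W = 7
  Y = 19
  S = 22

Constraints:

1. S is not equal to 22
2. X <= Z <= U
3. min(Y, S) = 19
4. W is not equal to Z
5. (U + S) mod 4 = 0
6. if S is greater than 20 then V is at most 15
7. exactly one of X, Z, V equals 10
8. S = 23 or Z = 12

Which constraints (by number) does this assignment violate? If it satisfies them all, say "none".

The assignment fails constraints 1, 2, 5, 8.

1. S = 22, but 22 is required to differ — violated.
2. values 10, 9, 25; X = 10 is not <= Z = 9 — violated.
3. min(19, 22) = 19 — OK.
4. W = 7, Z = 9; distinct — OK.
5. U + S = 47; 47 mod 4 = 3, not 0 — violated.
6. S = 22 > 20, so we need V ≤ 15; V = 14 ≤ 15 — OK.
7. X=10, Z=9, V=14; 1 of them equals 10 — OK.
8. S = 22 ≠ 23 and Z = 9 ≠ 12; both disjuncts false — violated.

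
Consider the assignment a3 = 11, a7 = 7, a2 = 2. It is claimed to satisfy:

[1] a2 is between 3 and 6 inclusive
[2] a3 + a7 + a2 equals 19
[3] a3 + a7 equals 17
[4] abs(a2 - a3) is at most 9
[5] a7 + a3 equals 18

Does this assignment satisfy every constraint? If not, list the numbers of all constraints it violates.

Constraints 1, 2, and 3 do not hold.

[1] a2 = 2 is outside [3, 6]  FAIL
[2] a3 + a7 + a2 = 11 + 7 + 2 = 20, not 19  FAIL
[3] a3 + a7 = 11 + 7 = 18, not 17  FAIL
[4] abs(2 - 11) = 9; 9 ≤ 9  OK
[5] a7 + a3 = 7 + 11 = 18  OK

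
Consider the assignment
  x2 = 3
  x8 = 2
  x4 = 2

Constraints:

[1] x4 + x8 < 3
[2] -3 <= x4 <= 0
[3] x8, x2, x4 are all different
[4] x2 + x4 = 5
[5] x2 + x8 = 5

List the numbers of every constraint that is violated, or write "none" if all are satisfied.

[1] x4 + x8 = 2 + 2 = 4; 4 ≥ 3, bound 3 not met  no
[2] x4 = 2 is outside [-3, 0]  no
[3] x8 = x4 = 2, not all different  no
[4] x2 + x4 = 3 + 2 = 5  yes
[5] x2 + x8 = 3 + 2 = 5  yes

Violated: 1, 2, 3.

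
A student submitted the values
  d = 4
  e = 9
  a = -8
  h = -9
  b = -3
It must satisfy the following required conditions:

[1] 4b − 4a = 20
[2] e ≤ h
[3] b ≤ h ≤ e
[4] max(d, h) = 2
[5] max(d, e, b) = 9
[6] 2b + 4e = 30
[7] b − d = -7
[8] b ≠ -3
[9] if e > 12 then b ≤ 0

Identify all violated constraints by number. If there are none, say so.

[1] 4b − 4a = 4(-3) − 4(-8) = 20 — holds.
[2] e = 9, h = -9; 9 > -9 (want ≤) — does not hold.
[3] values -3, -9, 9; b = -3 is not ≤ h = -9 — does not hold.
[4] max(4, -9) = 4, not 2 — does not hold.
[5] max(4, 9, -3) = 9 — holds.
[6] 2b + 4e = 2(-3) + 4(9) = 30 — holds.
[7] b − d = -3 − 4 = -7 — holds.
[8] b = -3, but -3 is required to differ — does not hold.
[9] e = 9, not > 12; antecedent false, conditional vacuously true — holds.

The assignment fails constraints 2, 3, 4, and 8.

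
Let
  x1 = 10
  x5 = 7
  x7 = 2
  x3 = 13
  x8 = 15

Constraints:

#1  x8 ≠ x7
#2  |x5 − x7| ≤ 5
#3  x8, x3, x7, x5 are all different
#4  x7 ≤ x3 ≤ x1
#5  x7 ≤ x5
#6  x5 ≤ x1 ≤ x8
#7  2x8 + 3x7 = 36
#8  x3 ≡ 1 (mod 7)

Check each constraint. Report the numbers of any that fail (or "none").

No — constraints 4 and 8 are not satisfied.

#1 x8 = 15, x7 = 2; distinct  OK
#2 |7 − 2| = 5; 5 ≤ 5  OK
#3 values 15, 13, 2, 7 are pairwise distinct  OK
#4 values 2, 13, 10; x3 = 13 is not ≤ x1 = 10  FAIL
#5 x7 = 2, x5 = 7; 2 ≤ 7  OK
#6 values 7 ≤ 10 ≤ 15  OK
#7 2x8 + 3x7 = 2(15) + 3(2) = 36  OK
#8 13 mod 7 = 6, not 1  FAIL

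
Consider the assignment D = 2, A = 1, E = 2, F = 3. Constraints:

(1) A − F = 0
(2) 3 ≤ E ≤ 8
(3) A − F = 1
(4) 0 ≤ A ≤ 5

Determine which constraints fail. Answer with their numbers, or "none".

(1) A − F = 1 − 3 = -2, not 0 — violated.
(2) E = 2 is outside [3, 8] — violated.
(3) A − F = 1 − 3 = -2, not 1 — violated.
(4) A = 1 lies in [0, 5] — satisfied.

No — constraints 1, 2, and 3 are not satisfied.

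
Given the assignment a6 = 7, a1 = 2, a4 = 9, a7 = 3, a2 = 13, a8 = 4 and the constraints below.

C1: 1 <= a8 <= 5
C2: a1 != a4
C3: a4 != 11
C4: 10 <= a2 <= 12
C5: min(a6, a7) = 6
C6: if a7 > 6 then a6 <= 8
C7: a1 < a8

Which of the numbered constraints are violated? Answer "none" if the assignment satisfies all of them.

The assignment fails constraints 4, 5.

C1: a8 = 4 lies in [1, 5]  yes
C2: a1 = 2, a4 = 9; distinct  yes
C3: a4 = 9, and 9 ≠ 11  yes
C4: a2 = 13 is outside [10, 12]  no
C5: min(7, 3) = 3, not 6  no
C6: a7 = 3, not > 6; antecedent false, conditional vacuously true  yes
C7: a1 = 2, a8 = 4; 2 < 4  yes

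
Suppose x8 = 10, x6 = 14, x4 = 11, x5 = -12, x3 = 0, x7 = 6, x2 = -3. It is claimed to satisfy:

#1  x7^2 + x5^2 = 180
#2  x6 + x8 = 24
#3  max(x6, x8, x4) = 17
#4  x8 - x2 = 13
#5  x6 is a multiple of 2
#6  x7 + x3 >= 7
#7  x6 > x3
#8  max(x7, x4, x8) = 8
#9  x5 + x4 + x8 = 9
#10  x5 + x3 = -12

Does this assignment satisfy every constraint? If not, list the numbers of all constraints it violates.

#1 x7^2 + x5^2 = 6^2 + (-12)^2 = 36 + 144 = 180  ✓
#2 x6 + x8 = 14 + 10 = 24  ✓
#3 max(14, 10, 11) = 14, not 17  ✗
#4 x8 - x2 = 10 - (-3) = 13  ✓
#5 14 / 2 = 7, so 2 divides 14  ✓
#6 x7 + x3 = 6 + 0 = 6; 6 < 7, bound 7 not met  ✗
#7 x6 = 14, x3 = 0; 14 > 0  ✓
#8 max(6, 11, 10) = 11, not 8  ✗
#9 x5 + x4 + x8 = -12 + 11 + 10 = 9  ✓
#10 x5 + x3 = -12 + 0 = -12  ✓

No — constraints 3, 6, and 8 are not satisfied.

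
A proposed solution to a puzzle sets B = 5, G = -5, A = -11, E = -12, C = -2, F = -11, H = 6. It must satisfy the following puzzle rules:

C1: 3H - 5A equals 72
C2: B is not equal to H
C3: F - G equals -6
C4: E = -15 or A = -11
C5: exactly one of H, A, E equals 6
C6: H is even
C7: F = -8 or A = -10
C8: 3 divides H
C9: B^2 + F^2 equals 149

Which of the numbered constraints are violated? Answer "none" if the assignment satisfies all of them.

C1: 3H - 5A = 3(6) - 5(-11) = 73, not 72 — fails.
C2: B = 5, H = 6; distinct — holds.
C3: F - G = -11 - (-5) = -6 — holds.
C4: E = -12 ≠ -15, but A = -11 = -11 (second disjunct) — holds.
C5: H=6, A=-11, E=-12; 1 of them equals 6 — holds.
C6: H = 6 is even — holds.
C7: F = -11 ≠ -8 and A = -11 ≠ -10; both disjuncts false — fails.
C8: 6 / 3 = 2, so 3 divides 6 — holds.
C9: B^2 + F^2 = 5^2 + (-11)^2 = 25 + 121 = 146, not 149 — fails.

The assignment fails constraints 1, 7, and 9.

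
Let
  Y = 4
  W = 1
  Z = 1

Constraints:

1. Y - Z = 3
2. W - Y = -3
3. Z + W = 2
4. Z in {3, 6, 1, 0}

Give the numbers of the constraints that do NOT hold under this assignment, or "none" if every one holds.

None — every constraint holds.

1. Y - Z = 4 - 1 = 3 — holds.
2. W - Y = 1 - 4 = -3 — holds.
3. Z + W = 1 + 1 = 2 — holds.
4. Z = 1 is in {3, 6, 1, 0} — holds.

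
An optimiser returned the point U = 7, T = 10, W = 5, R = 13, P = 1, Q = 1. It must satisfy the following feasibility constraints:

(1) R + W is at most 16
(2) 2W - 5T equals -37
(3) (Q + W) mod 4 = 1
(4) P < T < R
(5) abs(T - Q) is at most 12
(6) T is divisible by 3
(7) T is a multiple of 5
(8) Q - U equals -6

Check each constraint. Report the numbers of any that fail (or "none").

(1) R + W = 13 + 5 = 18; 18 > 16, bound 16 not met  no
(2) 2W - 5T = 2(5) - 5(10) = -40, not -37  no
(3) Q + W = 6; 6 mod 4 = 2, not 1  no
(4) values 1 < 10 < 13  yes
(5) abs(10 - 1) = 9; 9 ≤ 12  yes
(6) 10 = 3*3 + 1, so 3 does not divide 10  no
(7) 10 / 5 = 2, so 5 divides 10  yes
(8) Q - U = 1 - 7 = -6  yes

Violated: 1, 2, 3, and 6.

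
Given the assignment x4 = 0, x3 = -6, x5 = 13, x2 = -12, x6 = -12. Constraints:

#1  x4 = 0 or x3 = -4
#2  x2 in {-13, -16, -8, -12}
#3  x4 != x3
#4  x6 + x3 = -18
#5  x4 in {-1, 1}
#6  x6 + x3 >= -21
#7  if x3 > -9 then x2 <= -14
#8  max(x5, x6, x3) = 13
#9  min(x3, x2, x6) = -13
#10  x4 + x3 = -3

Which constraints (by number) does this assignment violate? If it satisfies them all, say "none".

Violated: 5, 7, 9, 10.

#1 x4 = 0 = 0 (first disjunct) — satisfied.
#2 x2 = -12 is in {-13, -16, -8, -12} — satisfied.
#3 x4 = 0, x3 = -6; distinct — satisfied.
#4 x6 + x3 = -12 + (-6) = -18 — satisfied.
#5 x4 = 0 is not in {-1, 1} — violated.
#6 x6 + x3 = -12 + (-6) = -18; -18 ≥ -21 — satisfied.
#7 x3 = -6 > -9, so we need x2 ≤ -14; but x2 = -12 > -14 — violated.
#8 max(13, -12, -6) = 13 — satisfied.
#9 min(-6, -12, -12) = -12, not -13 — violated.
#10 x4 + x3 = 0 + (-6) = -6, not -3 — violated.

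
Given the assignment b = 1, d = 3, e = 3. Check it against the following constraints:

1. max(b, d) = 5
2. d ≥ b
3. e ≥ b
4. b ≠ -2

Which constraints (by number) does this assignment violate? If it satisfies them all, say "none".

The assignment fails constraint 1.

1. max(1, 3) = 3, not 5 — violated.
2. d = 3, b = 1; 3 ≥ 1 — OK.
3. e = 3, b = 1; 3 ≥ 1 — OK.
4. b = 1, and 1 ≠ -2 — OK.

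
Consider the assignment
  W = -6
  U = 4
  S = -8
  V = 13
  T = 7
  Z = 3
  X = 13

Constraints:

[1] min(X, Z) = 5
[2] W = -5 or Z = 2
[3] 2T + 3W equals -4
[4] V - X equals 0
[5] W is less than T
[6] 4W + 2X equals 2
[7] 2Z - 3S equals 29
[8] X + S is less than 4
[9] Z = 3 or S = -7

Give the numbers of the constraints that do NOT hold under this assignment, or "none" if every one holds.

Constraints 1, 2, 7, 8 are violated.

[1] min(13, 3) = 3, not 5 — fails.
[2] W = -6 ≠ -5 and Z = 3 ≠ 2; both disjuncts false — fails.
[3] 2T + 3W = 2(7) + 3(-6) = -4 — holds.
[4] V - X = 13 - 13 = 0 — holds.
[5] W = -6, T = 7; -6 < 7 — holds.
[6] 4W + 2X = 4(-6) + 2(13) = 2 — holds.
[7] 2Z - 3S = 2(3) - 3(-8) = 30, not 29 — fails.
[8] X + S = 13 + (-8) = 5; 5 ≥ 4, bound 4 not met — fails.
[9] Z = 3 = 3 (first disjunct) — holds.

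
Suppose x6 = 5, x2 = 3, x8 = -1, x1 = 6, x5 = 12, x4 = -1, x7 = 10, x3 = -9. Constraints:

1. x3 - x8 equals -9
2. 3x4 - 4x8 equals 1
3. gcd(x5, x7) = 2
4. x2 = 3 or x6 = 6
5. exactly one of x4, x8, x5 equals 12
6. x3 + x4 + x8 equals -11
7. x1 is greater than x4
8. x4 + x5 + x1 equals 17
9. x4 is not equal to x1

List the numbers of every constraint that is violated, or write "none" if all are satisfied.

1. x3 - x8 = -9 - (-1) = -8, not -9  no
2. 3x4 - 4x8 = 3(-1) - 4(-1) = 1  yes
3. gcd(12, 10) = 2  yes
4. x2 = 3 = 3 (first disjunct)  yes
5. x4=-1, x8=-1, x5=12; 1 of them equals 12  yes
6. x3 + x4 + x8 = -9 + (-1) + (-1) = -11  yes
7. x1 = 6, x4 = -1; 6 > -1  yes
8. x4 + x5 + x1 = -1 + 12 + 6 = 17  yes
9. x4 = -1, x1 = 6; distinct  yes

Constraint 1 does not hold.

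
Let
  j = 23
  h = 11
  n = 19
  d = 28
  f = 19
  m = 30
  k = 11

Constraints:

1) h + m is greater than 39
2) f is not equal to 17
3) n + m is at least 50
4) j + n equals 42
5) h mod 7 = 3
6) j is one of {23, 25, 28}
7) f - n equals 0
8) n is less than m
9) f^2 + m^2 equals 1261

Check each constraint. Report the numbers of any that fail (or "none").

1) h + m = 11 + 30 = 41; 41 > 39  ✔
2) f = 19, and 19 ≠ 17  ✔
3) n + m = 19 + 30 = 49; 49 < 50, bound 50 not met  ✘
4) j + n = 23 + 19 = 42  ✔
5) 11 mod 7 = 4, not 3  ✘
6) j = 23 is in {23, 25, 28}  ✔
7) f - n = 19 - 19 = 0  ✔
8) n = 19, m = 30; 19 < 30  ✔
9) f^2 + m^2 = 19^2 + 30^2 = 361 + 900 = 1261  ✔

Constraints 3 and 5 are violated.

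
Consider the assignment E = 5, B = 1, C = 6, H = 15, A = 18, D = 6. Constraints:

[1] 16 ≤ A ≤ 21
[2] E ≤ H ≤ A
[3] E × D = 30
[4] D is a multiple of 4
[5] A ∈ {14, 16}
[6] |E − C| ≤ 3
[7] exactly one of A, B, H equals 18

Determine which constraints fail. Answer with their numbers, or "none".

[1] A = 18 lies in [16, 21]  OK
[2] values 5 ≤ 15 ≤ 18  OK
[3] E × D = 5 × 6 = 30  OK
[4] 6 = 4×1 + 2, so 4 does not divide 6  FAIL
[5] A = 18 is not in {14, 16}  FAIL
[6] |5 − 6| = 1; 1 ≤ 3  OK
[7] A=18, B=1, H=15; 1 of them equals 18  OK

Violated: 4 and 5.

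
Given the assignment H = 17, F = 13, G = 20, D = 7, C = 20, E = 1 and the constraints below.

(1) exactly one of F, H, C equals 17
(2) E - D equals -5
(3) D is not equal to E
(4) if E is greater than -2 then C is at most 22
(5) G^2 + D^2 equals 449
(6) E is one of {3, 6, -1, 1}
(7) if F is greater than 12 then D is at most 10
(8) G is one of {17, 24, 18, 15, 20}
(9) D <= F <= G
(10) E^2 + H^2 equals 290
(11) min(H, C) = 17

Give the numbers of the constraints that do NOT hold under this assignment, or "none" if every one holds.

Violated: 2.

(1) F=13, H=17, C=20; 1 of them equals 17  ✔
(2) E - D = 1 - 7 = -6, not -5  ✘
(3) D = 7, E = 1; distinct  ✔
(4) E = 1 > -2, so we need C ≤ 22; C = 20 ≤ 22  ✔
(5) G^2 + D^2 = 20^2 + 7^2 = 400 + 49 = 449  ✔
(6) E = 1 is in {3, 6, -1, 1}  ✔
(7) F = 13 > 12, so we need D ≤ 10; D = 7 ≤ 10  ✔
(8) G = 20 is in {17, 24, 18, 15, 20}  ✔
(9) values 7 <= 13 <= 20  ✔
(10) E^2 + H^2 = 1^2 + 17^2 = 1 + 289 = 290  ✔
(11) min(17, 20) = 17  ✔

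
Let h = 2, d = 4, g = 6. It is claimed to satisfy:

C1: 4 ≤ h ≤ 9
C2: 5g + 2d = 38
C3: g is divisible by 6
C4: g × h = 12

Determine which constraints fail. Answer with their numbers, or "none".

Constraint 1 does not hold.

C1: h = 2 is outside [4, 9]  ✗
C2: 5g + 2d = 5(6) + 2(4) = 38  ✓
C3: 6 / 6 = 1, so 6 divides 6  ✓
C4: g × h = 6 × 2 = 12  ✓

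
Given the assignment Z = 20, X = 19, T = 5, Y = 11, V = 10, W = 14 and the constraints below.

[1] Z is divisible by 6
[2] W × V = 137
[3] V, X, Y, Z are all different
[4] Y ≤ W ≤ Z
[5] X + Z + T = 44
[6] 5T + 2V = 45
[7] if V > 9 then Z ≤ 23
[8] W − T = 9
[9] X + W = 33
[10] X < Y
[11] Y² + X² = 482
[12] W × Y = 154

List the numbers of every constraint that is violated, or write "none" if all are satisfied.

[1] 20 = 6×3 + 2, so 6 does not divide 20 — does not hold.
[2] W × V = 14 × 10 = 140, not 137 — does not hold.
[3] values 10, 19, 11, 20 are pairwise distinct — holds.
[4] values 11 ≤ 14 ≤ 20 — holds.
[5] X + Z + T = 19 + 20 + 5 = 44 — holds.
[6] 5T + 2V = 5(5) + 2(10) = 45 — holds.
[7] V = 10 > 9, so we need Z ≤ 23; Z = 20 ≤ 23 — holds.
[8] W − T = 14 − 5 = 9 — holds.
[9] X + W = 19 + 14 = 33 — holds.
[10] X = 19, Y = 11; 19 ≥ 11 (want <) — does not hold.
[11] Y² + X² = 11² + 19² = 121 + 361 = 482 — holds.
[12] W × Y = 14 × 11 = 154 — holds.

No — constraints 1, 2, and 10 are not satisfied.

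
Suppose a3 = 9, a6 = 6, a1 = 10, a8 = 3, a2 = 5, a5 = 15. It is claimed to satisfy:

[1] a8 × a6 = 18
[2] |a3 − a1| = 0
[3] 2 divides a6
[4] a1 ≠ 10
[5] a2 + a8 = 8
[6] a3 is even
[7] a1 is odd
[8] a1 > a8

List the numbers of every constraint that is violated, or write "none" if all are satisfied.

The assignment fails constraints 2, 4, 6, and 7.

[1] a8 × a6 = 3 × 6 = 18 — holds.
[2] |9 − 10| = 1, not 0 — does not hold.
[3] 6 / 2 = 3, so 2 divides 6 — holds.
[4] a1 = 10, but 10 is required to differ — does not hold.
[5] a2 + a8 = 5 + 3 = 8 — holds.
[6] a3 = 9 is odd — does not hold.
[7] a1 = 10 is even — does not hold.
[8] a1 = 10, a8 = 3; 10 > 3 — holds.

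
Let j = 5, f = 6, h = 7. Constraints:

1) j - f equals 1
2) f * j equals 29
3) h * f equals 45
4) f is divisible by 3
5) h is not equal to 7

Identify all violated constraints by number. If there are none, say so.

Constraints 1, 2, 3, and 5 are violated.

1) j - f = 5 - 6 = -1, not 1  no
2) f * j = 6 * 5 = 30, not 29  no
3) h * f = 7 * 6 = 42, not 45  no
4) 6 / 3 = 2, so 3 divides 6  yes
5) h = 7, but 7 is required to differ  no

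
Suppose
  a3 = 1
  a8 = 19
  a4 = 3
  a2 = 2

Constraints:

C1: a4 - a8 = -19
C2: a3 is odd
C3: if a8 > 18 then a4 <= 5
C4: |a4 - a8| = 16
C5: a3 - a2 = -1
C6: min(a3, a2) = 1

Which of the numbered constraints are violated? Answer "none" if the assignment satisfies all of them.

C1: a4 - a8 = 3 - 19 = -16, not -19  ✗
C2: a3 = 1 is odd  ✓
C3: a8 = 19 > 18, so we need a4 ≤ 5; a4 = 3 ≤ 5  ✓
C4: |3 - 19| = 16  ✓
C5: a3 - a2 = 1 - 2 = -1  ✓
C6: min(1, 2) = 1  ✓

The assignment fails constraint 1.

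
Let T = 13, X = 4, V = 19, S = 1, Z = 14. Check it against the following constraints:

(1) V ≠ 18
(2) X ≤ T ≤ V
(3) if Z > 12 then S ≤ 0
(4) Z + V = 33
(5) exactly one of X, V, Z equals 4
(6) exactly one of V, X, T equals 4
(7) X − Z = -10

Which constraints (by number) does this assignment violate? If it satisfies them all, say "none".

Constraint 3 does not hold.

(1) V = 19, and 19 ≠ 18 — holds.
(2) values 4 ≤ 13 ≤ 19 — holds.
(3) Z = 14 > 12, so we need S ≤ 0; but S = 1 > 0 — fails.
(4) Z + V = 14 + 19 = 33 — holds.
(5) X=4, V=19, Z=14; 1 of them equals 4 — holds.
(6) V=19, X=4, T=13; 1 of them equals 4 — holds.
(7) X − Z = 4 − 14 = -10 — holds.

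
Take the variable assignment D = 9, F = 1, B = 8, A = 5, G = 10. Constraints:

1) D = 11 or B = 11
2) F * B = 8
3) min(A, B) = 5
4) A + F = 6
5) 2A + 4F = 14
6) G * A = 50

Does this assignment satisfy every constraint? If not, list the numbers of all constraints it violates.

1) D = 9 ≠ 11 and B = 8 ≠ 11; both disjuncts false — violated.
2) F * B = 1 * 8 = 8 — satisfied.
3) min(5, 8) = 5 — satisfied.
4) A + F = 5 + 1 = 6 — satisfied.
5) 2A + 4F = 2(5) + 4(1) = 14 — satisfied.
6) G * A = 10 * 5 = 50 — satisfied.

Violated: 1.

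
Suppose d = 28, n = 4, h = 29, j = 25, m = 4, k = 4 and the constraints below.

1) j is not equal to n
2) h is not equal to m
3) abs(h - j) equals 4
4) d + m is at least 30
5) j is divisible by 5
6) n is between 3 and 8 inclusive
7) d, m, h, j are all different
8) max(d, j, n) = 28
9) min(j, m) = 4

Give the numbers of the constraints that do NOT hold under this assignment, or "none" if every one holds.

1) j = 25, n = 4; distinct  OK
2) h = 29, m = 4; distinct  OK
3) abs(29 - 25) = 4  OK
4) d + m = 28 + 4 = 32; 32 ≥ 30  OK
5) 25 / 5 = 5, so 5 divides 25  OK
6) n = 4 lies in [3, 8]  OK
7) values 28, 4, 29, 25 are pairwise distinct  OK
8) max(28, 25, 4) = 28  OK
9) min(25, 4) = 4  OK

No violations.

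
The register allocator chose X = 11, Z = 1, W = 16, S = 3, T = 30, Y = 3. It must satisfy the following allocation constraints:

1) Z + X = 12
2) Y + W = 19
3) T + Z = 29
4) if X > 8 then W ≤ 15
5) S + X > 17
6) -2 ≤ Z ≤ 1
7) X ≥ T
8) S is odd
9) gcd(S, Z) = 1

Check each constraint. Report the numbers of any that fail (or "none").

1) Z + X = 1 + 11 = 12 — holds.
2) Y + W = 3 + 16 = 19 — holds.
3) T + Z = 30 + 1 = 31, not 29 — does not hold.
4) X = 11 > 8, so we need W ≤ 15; but W = 16 > 15 — does not hold.
5) S + X = 3 + 11 = 14; 14 ≤ 17, bound 17 not met — does not hold.
6) Z = 1 lies in [-2, 1] — holds.
7) X = 11, T = 30; 11 < 30 (want ≥) — does not hold.
8) S = 3 is odd — holds.
9) gcd(3, 1) = 1 — holds.

Constraints 3, 4, 5, 7 are violated.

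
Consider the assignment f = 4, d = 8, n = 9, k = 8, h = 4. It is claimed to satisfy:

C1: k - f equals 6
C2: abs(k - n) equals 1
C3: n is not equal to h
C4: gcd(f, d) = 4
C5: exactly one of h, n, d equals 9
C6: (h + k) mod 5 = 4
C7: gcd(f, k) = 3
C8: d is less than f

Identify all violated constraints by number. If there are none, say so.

Violated: 1, 6, 7, and 8.

C1: k - f = 8 - 4 = 4, not 6  false
C2: abs(8 - 9) = 1  true
C3: n = 9, h = 4; distinct  true
C4: gcd(4, 8) = 4  true
C5: h=4, n=9, d=8; 1 of them equals 9  true
C6: h + k = 12; 12 mod 5 = 2, not 4  false
C7: gcd(4, 8) = 4, not 3  false
C8: d = 8, f = 4; 8 ≥ 4 (want <)  false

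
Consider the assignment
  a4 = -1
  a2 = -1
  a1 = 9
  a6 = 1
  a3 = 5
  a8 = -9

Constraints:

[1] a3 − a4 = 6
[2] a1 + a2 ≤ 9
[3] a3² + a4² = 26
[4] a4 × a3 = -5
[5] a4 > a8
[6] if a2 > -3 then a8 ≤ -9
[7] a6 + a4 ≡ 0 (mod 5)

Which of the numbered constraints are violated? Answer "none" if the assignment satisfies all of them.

[1] a3 − a4 = 5 − (-1) = 6 — OK.
[2] a1 + a2 = 9 + (-1) = 8; 8 ≤ 9 — OK.
[3] a3² + a4² = 5² + (-1)² = 25 + 1 = 26 — OK.
[4] a4 × a3 = -1 × 5 = -5 — OK.
[5] a4 = -1, a8 = -9; -1 > -9 — OK.
[6] a2 = -1 > -3, so we need a8 ≤ -9; a8 = -9 ≤ -9 — OK.
[7] a6 + a4 = 0; 0 mod 5 = 0 — OK.

The assignment satisfies every constraint.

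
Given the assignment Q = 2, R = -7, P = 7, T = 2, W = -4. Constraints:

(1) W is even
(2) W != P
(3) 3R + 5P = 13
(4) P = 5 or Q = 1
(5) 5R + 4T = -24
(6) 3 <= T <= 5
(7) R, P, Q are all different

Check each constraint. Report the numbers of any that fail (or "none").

(1) W = -4 is even — OK.
(2) W = -4, P = 7; distinct — OK.
(3) 3R + 5P = 3(-7) + 5(7) = 14, not 13 — violated.
(4) P = 7 ≠ 5 and Q = 2 ≠ 1; both disjuncts false — violated.
(5) 5R + 4T = 5(-7) + 4(2) = -27, not -24 — violated.
(6) T = 2 is outside [3, 5] — violated.
(7) values -7, 7, 2 are pairwise distinct — OK.

Violated: 3, 4, 5, and 6.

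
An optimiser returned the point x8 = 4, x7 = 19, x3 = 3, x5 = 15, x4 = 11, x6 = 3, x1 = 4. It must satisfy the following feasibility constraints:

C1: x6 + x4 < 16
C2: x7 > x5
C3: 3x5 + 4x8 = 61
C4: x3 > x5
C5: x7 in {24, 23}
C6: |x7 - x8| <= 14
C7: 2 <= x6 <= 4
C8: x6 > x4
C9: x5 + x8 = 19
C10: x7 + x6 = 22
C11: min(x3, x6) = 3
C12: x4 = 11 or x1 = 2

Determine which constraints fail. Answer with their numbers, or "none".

C1: x6 + x4 = 3 + 11 = 14; 14 < 16 — satisfied.
C2: x7 = 19, x5 = 15; 19 > 15 — satisfied.
C3: 3x5 + 4x8 = 3(15) + 4(4) = 61 — satisfied.
C4: x3 = 3, x5 = 15; 3 ≤ 15 (want >) — violated.
C5: x7 = 19 is not in {24, 23} — violated.
C6: |19 - 4| = 15; 15 > 14, exceeds bound 14 — violated.
C7: x6 = 3 lies in [2, 4] — satisfied.
C8: x6 = 3, x4 = 11; 3 ≤ 11 (want >) — violated.
C9: x5 + x8 = 15 + 4 = 19 — satisfied.
C10: x7 + x6 = 19 + 3 = 22 — satisfied.
C11: min(3, 3) = 3 — satisfied.
C12: x4 = 11 = 11 (first disjunct) — satisfied.

The assignment fails constraints 4, 5, 6, 8.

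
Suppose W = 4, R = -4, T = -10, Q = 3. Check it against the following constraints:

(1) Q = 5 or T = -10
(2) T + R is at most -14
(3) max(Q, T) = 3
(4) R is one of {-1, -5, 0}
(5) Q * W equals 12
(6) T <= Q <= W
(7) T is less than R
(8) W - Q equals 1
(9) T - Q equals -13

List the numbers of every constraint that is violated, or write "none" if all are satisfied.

Constraint 4 is violated.

(1) Q = 3 ≠ 5, but T = -10 = -10 (second disjunct)  OK
(2) T + R = -10 + (-4) = -14; -14 ≤ -14  OK
(3) max(3, -10) = 3  OK
(4) R = -4 is not in {-1, -5, 0}  FAIL
(5) Q * W = 3 * 4 = 12  OK
(6) values -10 <= 3 <= 4  OK
(7) T = -10, R = -4; -10 < -4  OK
(8) W - Q = 4 - 3 = 1  OK
(9) T - Q = -10 - 3 = -13  OK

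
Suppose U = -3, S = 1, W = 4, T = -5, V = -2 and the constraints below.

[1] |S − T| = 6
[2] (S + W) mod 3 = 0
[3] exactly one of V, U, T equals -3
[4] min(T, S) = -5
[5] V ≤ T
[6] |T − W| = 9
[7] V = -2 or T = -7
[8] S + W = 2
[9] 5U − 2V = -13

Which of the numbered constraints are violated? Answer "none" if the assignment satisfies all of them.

The assignment fails constraints 2, 5, 8, 9.

[1] |1 − (-5)| = 6 — holds.
[2] S + W = 5; 5 mod 3 = 2, not 0 — does not hold.
[3] V=-2, U=-3, T=-5; 1 of them equals -3 — holds.
[4] min(-5, 1) = -5 — holds.
[5] V = -2, T = -5; -2 > -5 (want ≤) — does not hold.
[6] |-5 − 4| = 9 — holds.
[7] V = -2 = -2 (first disjunct) — holds.
[8] S + W = 1 + 4 = 5, not 2 — does not hold.
[9] 5U − 2V = 5(-3) − 2(-2) = -11, not -13 — does not hold.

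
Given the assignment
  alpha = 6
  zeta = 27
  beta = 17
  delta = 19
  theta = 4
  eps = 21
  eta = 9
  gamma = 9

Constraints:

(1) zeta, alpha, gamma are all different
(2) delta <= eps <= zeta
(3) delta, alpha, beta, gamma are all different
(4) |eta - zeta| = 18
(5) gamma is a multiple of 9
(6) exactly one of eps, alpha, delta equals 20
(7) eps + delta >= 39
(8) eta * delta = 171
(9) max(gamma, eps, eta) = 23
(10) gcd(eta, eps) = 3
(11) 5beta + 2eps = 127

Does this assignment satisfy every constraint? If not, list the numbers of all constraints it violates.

Constraints 6, 9 are violated.

(1) values 27, 6, 9 are pairwise distinct — OK.
(2) values 19 <= 21 <= 27 — OK.
(3) values 19, 6, 17, 9 are pairwise distinct — OK.
(4) |9 - 27| = 18 — OK.
(5) 9 / 9 = 1, so 9 divides 9 — OK.
(6) eps=21, alpha=6, delta=19; 0 of them equal 20, not exactly one — violated.
(7) eps + delta = 21 + 19 = 40; 40 ≥ 39 — OK.
(8) eta * delta = 9 * 19 = 171 — OK.
(9) max(9, 21, 9) = 21, not 23 — violated.
(10) gcd(9, 21) = 3 — OK.
(11) 5beta + 2eps = 5(17) + 2(21) = 127 — OK.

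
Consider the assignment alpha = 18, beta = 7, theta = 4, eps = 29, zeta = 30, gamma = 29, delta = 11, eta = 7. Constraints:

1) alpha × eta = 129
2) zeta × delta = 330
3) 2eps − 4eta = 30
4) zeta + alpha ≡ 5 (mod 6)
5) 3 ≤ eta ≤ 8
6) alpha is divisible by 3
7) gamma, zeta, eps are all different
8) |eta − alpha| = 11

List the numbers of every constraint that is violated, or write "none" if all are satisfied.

1) alpha × eta = 18 × 7 = 126, not 129  no
2) zeta × delta = 30 × 11 = 330  yes
3) 2eps − 4eta = 2(29) − 4(7) = 30  yes
4) zeta + alpha = 48; 48 mod 6 = 0, not 5  no
5) eta = 7 lies in [3, 8]  yes
6) 18 / 3 = 6, so 3 divides 18  yes
7) gamma = eps = 29, not all different  no
8) |7 − 18| = 11  yes

Constraints 1, 4, 7 do not hold.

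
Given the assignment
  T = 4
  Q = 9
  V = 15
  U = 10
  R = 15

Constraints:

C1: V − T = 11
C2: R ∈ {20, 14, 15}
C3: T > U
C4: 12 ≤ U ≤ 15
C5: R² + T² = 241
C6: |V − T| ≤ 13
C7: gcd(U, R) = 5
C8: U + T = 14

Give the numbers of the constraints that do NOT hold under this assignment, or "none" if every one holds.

No — constraints 3 and 4 are not satisfied.

C1: V − T = 15 − 4 = 11 — holds.
C2: R = 15 is in {20, 14, 15} — holds.
C3: T = 4, U = 10; 4 ≤ 10 (want >) — does not hold.
C4: U = 10 is outside [12, 15] — does not hold.
C5: R² + T² = 15² + 4² = 225 + 16 = 241 — holds.
C6: |15 − 4| = 11; 11 ≤ 13 — holds.
C7: gcd(10, 15) = 5 — holds.
C8: U + T = 10 + 4 = 14 — holds.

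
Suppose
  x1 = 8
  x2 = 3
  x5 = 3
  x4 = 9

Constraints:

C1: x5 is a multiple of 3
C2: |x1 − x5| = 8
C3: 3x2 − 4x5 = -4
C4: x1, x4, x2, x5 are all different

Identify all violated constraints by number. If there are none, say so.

No — constraints 2, 3, and 4 are not satisfied.

C1: 3 / 3 = 1, so 3 divides 3  yes
C2: |8 − 3| = 5, not 8  no
C3: 3x2 − 4x5 = 3(3) − 4(3) = -3, not -4  no
C4: x2 = x5 = 3, not all different  no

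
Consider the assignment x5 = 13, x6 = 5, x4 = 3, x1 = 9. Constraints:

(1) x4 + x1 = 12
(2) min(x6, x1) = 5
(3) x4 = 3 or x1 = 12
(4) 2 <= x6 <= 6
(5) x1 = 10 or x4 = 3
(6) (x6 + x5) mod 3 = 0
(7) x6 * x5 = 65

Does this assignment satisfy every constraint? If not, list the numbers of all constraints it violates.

No violations.

(1) x4 + x1 = 3 + 9 = 12  yes
(2) min(5, 9) = 5  yes
(3) x4 = 3 = 3 (first disjunct)  yes
(4) x6 = 5 lies in [2, 6]  yes
(5) x1 = 9 ≠ 10, but x4 = 3 = 3 (second disjunct)  yes
(6) x6 + x5 = 18; 18 mod 3 = 0  yes
(7) x6 * x5 = 5 * 13 = 65  yes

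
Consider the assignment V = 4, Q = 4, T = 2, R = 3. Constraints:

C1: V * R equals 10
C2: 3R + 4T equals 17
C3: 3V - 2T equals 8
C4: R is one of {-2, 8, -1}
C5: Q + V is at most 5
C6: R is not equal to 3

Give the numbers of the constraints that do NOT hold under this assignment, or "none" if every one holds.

C1: V * R = 4 * 3 = 12, not 10 — violated.
C2: 3R + 4T = 3(3) + 4(2) = 17 — satisfied.
C3: 3V - 2T = 3(4) - 2(2) = 8 — satisfied.
C4: R = 3 is not in {-2, 8, -1} — violated.
C5: Q + V = 4 + 4 = 8; 8 > 5, bound 5 not met — violated.
C6: R = 3, but 3 is required to differ — violated.

Violated: 1, 4, 5, and 6.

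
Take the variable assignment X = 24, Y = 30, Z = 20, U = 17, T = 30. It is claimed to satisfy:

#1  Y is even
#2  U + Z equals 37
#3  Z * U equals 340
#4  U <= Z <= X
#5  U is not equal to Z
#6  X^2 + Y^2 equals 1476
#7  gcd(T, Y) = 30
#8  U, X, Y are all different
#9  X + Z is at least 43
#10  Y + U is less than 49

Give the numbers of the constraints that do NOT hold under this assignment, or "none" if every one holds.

#1 Y = 30 is even — satisfied.
#2 U + Z = 17 + 20 = 37 — satisfied.
#3 Z * U = 20 * 17 = 340 — satisfied.
#4 values 17 <= 20 <= 24 — satisfied.
#5 U = 17, Z = 20; distinct — satisfied.
#6 X^2 + Y^2 = 24^2 + 30^2 = 576 + 900 = 1476 — satisfied.
#7 gcd(30, 30) = 30 — satisfied.
#8 values 17, 24, 30 are pairwise distinct — satisfied.
#9 X + Z = 24 + 20 = 44; 44 ≥ 43 — satisfied.
#10 Y + U = 30 + 17 = 47; 47 < 49 — satisfied.

The assignment satisfies every constraint.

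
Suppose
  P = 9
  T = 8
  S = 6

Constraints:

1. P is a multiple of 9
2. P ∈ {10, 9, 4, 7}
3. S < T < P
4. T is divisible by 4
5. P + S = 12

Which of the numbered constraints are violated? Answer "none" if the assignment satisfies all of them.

1. 9 / 9 = 1, so 9 divides 9 — OK.
2. P = 9 is in {10, 9, 4, 7} — OK.
3. values 6 < 8 < 9 — OK.
4. 8 / 4 = 2, so 4 divides 8 — OK.
5. P + S = 9 + 6 = 15, not 12 — violated.

The assignment fails constraint 5.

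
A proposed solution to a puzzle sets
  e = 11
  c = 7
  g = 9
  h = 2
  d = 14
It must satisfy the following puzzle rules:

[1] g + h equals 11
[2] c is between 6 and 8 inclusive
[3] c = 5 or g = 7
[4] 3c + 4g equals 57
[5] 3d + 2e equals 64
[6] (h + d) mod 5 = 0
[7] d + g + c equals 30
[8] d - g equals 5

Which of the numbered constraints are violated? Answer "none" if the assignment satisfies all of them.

[1] g + h = 9 + 2 = 11 — holds.
[2] c = 7 lies in [6, 8] — holds.
[3] c = 7 ≠ 5 and g = 9 ≠ 7; both disjuncts false — does not hold.
[4] 3c + 4g = 3(7) + 4(9) = 57 — holds.
[5] 3d + 2e = 3(14) + 2(11) = 64 — holds.
[6] h + d = 16; 16 mod 5 = 1, not 0 — does not hold.
[7] d + g + c = 14 + 9 + 7 = 30 — holds.
[8] d - g = 14 - 9 = 5 — holds.

No — constraints 3 and 6 are not satisfied.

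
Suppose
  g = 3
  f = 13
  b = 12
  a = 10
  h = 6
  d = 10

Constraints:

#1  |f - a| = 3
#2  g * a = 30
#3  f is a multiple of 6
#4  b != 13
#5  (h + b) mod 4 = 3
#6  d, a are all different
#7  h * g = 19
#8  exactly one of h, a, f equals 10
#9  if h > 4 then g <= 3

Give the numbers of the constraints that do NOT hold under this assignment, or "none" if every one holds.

#1 |13 - 10| = 3 — holds.
#2 g * a = 3 * 10 = 30 — holds.
#3 13 = 6*2 + 1, so 6 does not divide 13 — fails.
#4 b = 12, and 12 ≠ 13 — holds.
#5 h + b = 18; 18 mod 4 = 2, not 3 — fails.
#6 d = a = 10, not all different — fails.
#7 h * g = 6 * 3 = 18, not 19 — fails.
#8 h=6, a=10, f=13; 1 of them equals 10 — holds.
#9 h = 6 > 4, so we need g ≤ 3; g = 3 ≤ 3 — holds.

Violated: 3, 5, 6, and 7.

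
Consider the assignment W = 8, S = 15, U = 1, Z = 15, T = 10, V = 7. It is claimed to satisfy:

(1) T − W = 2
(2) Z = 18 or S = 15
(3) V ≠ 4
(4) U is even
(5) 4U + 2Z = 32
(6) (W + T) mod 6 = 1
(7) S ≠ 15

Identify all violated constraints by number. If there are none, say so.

No — constraints 4, 5, 6, and 7 are not satisfied.

(1) T − W = 10 − 8 = 2 — satisfied.
(2) Z = 15 ≠ 18, but S = 15 = 15 (second disjunct) — satisfied.
(3) V = 7, and 7 ≠ 4 — satisfied.
(4) U = 1 is odd — violated.
(5) 4U + 2Z = 4(1) + 2(15) = 34, not 32 — violated.
(6) W + T = 18; 18 mod 6 = 0, not 1 — violated.
(7) S = 15, but 15 is required to differ — violated.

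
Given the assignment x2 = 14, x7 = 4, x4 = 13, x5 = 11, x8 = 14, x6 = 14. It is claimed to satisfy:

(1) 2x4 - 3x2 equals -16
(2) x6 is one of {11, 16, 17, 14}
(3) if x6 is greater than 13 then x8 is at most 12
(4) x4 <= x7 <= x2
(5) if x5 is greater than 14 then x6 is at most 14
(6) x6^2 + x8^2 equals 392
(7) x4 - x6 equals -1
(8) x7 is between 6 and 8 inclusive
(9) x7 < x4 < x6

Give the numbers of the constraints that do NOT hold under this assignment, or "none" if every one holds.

(1) 2x4 - 3x2 = 2(13) - 3(14) = -16 — satisfied.
(2) x6 = 14 is in {11, 16, 17, 14} — satisfied.
(3) x6 = 14 > 13, so we need x8 ≤ 12; but x8 = 14 > 12 — violated.
(4) values 13, 4, 14; x4 = 13 is not <= x7 = 4 — violated.
(5) x5 = 11, not > 14; antecedent false, conditional vacuously true — satisfied.
(6) x6^2 + x8^2 = 14^2 + 14^2 = 196 + 196 = 392 — satisfied.
(7) x4 - x6 = 13 - 14 = -1 — satisfied.
(8) x7 = 4 is outside [6, 8] — violated.
(9) values 4 < 13 < 14 — satisfied.

No — constraints 3, 4, and 8 are not satisfied.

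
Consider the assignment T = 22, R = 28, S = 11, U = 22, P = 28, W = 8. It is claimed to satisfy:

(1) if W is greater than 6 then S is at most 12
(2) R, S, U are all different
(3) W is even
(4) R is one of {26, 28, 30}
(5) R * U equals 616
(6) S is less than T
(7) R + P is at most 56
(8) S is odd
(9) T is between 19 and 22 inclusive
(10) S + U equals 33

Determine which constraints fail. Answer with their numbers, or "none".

All constraints are satisfied.

(1) W = 8 > 6, so we need S ≤ 12; S = 11 ≤ 12  OK
(2) values 28, 11, 22 are pairwise distinct  OK
(3) W = 8 is even  OK
(4) R = 28 is in {26, 28, 30}  OK
(5) R * U = 28 * 22 = 616  OK
(6) S = 11, T = 22; 11 < 22  OK
(7) R + P = 28 + 28 = 56; 56 ≤ 56  OK
(8) S = 11 is odd  OK
(9) T = 22 lies in [19, 22]  OK
(10) S + U = 11 + 22 = 33  OK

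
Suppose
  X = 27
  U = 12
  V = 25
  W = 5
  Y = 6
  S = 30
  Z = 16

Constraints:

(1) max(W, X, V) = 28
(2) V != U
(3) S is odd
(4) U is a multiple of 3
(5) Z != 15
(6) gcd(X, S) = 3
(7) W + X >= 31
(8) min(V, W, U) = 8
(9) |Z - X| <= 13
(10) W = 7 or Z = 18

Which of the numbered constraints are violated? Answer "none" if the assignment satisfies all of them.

(1) max(5, 27, 25) = 27, not 28 — violated.
(2) V = 25, U = 12; distinct — OK.
(3) S = 30 is even — violated.
(4) 12 / 3 = 4, so 3 divides 12 — OK.
(5) Z = 16, and 16 ≠ 15 — OK.
(6) gcd(27, 30) = 3 — OK.
(7) W + X = 5 + 27 = 32; 32 ≥ 31 — OK.
(8) min(25, 5, 12) = 5, not 8 — violated.
(9) |16 - 27| = 11; 11 ≤ 13 — OK.
(10) W = 5 ≠ 7 and Z = 16 ≠ 18; both disjuncts false — violated.

Constraints 1, 3, 8, and 10 are violated.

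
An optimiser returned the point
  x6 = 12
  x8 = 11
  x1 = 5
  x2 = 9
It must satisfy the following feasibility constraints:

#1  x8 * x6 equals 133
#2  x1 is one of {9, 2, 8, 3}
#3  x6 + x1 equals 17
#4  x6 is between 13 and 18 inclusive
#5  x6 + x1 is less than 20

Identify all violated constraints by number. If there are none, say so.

The assignment fails constraints 1, 2, and 4.

#1 x8 * x6 = 11 * 12 = 132, not 133 — violated.
#2 x1 = 5 is not in {9, 2, 8, 3} — violated.
#3 x6 + x1 = 12 + 5 = 17 — satisfied.
#4 x6 = 12 is outside [13, 18] — violated.
#5 x6 + x1 = 12 + 5 = 17; 17 < 20 — satisfied.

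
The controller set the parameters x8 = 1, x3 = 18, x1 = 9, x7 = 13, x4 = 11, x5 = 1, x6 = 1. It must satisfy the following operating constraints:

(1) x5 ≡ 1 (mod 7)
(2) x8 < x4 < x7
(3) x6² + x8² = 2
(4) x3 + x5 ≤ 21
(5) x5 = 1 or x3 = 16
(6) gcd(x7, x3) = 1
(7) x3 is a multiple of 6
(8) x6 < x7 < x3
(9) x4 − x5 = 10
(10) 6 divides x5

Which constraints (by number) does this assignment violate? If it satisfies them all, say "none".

No — constraint 10 is not satisfied.

(1) 1 mod 7 = 1 — holds.
(2) values 1 < 11 < 13 — holds.
(3) x6² + x8² = 1² + 1² = 1 + 1 = 2 — holds.
(4) x3 + x5 = 18 + 1 = 19; 19 ≤ 21 — holds.
(5) x5 = 1 = 1 (first disjunct) — holds.
(6) gcd(13, 18) = 1 — holds.
(7) 18 / 6 = 3, so 6 divides 18 — holds.
(8) values 1 < 13 < 18 — holds.
(9) x4 − x5 = 11 − 1 = 10 — holds.
(10) 1 = 6×0 + 1, so 6 does not divide 1 — fails.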